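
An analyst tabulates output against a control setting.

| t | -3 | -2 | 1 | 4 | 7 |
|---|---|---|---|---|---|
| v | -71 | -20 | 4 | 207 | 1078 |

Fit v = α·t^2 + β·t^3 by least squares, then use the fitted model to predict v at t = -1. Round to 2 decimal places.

v̂ = -1.97

From the data, Σt^2·t^2 = 2755, Σt^2·t^3 = 17557, Σt^3·t^3 = 122539.
Moment sums: Σt^2·v = 55419, Σt^3·v = 385083.
So XᵀX·[α, β]ᵀ = Xᵀv: [[2755, 17557]; [17557, 122539]]·[α, β]ᵀ = [55419, 385083]ᵀ.
det = 2755·122539 − 17557² = 29346696.
α = (55419·122539 − 17557·385083)/29346696 = 5014435/4891116; β = (2755·385083 − 17557·55419)/29346696 = 14652047/4891116.
At t = -1: v̂ = (5014435/4891116)·(1) + (14652047/4891116)·(-1) = -2409403/1222779.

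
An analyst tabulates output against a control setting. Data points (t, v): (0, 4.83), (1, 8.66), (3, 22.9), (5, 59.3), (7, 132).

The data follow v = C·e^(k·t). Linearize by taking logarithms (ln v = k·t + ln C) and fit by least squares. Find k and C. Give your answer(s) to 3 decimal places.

k = 0.472, C = 5.233

Let Y = ln v. Fitting Y = k·t + ln C by least squares:
AᵀA = [[84.0000, 16.0000]; [16.0000, 5]], rhs = [66.1448, 15.8301]ᵀ  (here Σt = 16.0000, Σ(t)² = 84.0000, Σln v = 15.8301, Σt·ln v = 66.1448).
Δ = 84.0000·5 − (16.0000)² = 164.0000; k = (66.1448·5 − 16.0000·15.8301)/164.0000 = 0.47221, ln C = (84.0000·15.8301 − 16.0000·66.1448)/164.0000 = 1.65495, so C = exp(1.65495) = 5.23284.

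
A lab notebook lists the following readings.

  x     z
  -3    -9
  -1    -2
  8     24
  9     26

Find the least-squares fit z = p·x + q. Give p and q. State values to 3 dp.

Compute the Gram sums: Σx·x = 155, Σx = 13, Σ1 = 4.
Moment sums: Σx·z = 455, Σz = 39.
Determinant 155·4 − 13² = 451.
p = (455·4 − 13·39)/451 = 1313/451; q = (155·39 − 13·455)/451 = 130/451.

p = 2.911, q = 0.288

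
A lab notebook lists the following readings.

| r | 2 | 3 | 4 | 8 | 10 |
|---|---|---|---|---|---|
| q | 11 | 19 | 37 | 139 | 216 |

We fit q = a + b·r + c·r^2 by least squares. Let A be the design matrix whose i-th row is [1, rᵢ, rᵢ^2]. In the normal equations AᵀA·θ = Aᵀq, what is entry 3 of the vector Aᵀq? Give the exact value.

31303

Entry 3 ↔ basis r^2, so (Aᵀq)_{3} = Σᵢ (r^2)·qᵢ = (4)·(11) + (9)·(19) + (16)·(37) + (64)·(139) + (100)·(216) = 31303.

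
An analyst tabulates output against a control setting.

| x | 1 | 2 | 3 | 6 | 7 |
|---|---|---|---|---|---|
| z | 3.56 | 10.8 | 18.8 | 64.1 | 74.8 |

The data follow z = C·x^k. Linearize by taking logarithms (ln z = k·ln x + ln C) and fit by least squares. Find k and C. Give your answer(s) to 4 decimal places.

k = 1.5842, C = 3.5247

Linearized form: ln z = k·ln x + ln C. From the 5 transformed points,
Σln x = 5.5294, Σ(ln x)² = 8.6844, Σln z = 15.0584, Σln x·ln z = 20.7233.
Equations: 8.6844·k + 5.5294·ln C = 20.7233;  5.5294·k + 5·ln C = 15.0584.
Solving (det = 12.8473): k = 1.58415, ln C = 1.25979, so C = exp(1.25979) = 3.52468.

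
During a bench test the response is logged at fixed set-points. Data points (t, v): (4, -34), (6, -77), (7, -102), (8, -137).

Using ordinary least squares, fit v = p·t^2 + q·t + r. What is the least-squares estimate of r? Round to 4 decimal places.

Forming MᵀM = [[8049, 1135, 165]; [1135, 165, 25]; [165, 25, 4]] and Mᵀv = [-17082, -2408, -350]ᵀ gives MᵀM·[p, q, r]ᵀ = Mᵀv.
Solving the 3×3 system (Gaussian elimination) gives p = -105/44, q = 681/220, r = -185/22.

r = -8.4091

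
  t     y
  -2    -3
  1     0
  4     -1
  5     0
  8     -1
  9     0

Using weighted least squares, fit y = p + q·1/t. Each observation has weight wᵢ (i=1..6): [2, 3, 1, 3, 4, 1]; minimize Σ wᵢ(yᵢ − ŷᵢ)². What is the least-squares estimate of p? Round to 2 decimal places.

Entries of AᵀWA: Σwᵢ·1 = 14, Σwᵢ·1/t = 623/180, Σwᵢ·1/t·1/t = 60869/16200.
And Σwᵢ·y = -11, Σwᵢ·1/t·y = 9/4.
Eliminating q: (60869/16200)·(row 1) − (623/180)·(row 2) gives (1316203/32400)·p = (60869/16200)·(-11) − (623/180)·(9/4) = -1591433/32400, so p = -1591433/1316203.
Then q = ((9/4) − (623/180)·(-1591433/1316203))/(60869/16200) = 322020/188029.

p = -1.21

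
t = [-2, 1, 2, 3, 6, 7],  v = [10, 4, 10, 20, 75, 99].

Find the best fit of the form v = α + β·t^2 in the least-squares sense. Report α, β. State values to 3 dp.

Sums needed: Σ1 = 6, Σt^2 = 103, Σt^2·t^2 = 3811.
And Σv = 218, Σt^2·v = 7815.
Δ = 6·3811 − 103² = 12257.
α = (218·3811 − 103·7815)/12257 = 251/119; β = (6·7815 − 103·218)/12257 = 24436/12257.

α = 2.109, β = 1.994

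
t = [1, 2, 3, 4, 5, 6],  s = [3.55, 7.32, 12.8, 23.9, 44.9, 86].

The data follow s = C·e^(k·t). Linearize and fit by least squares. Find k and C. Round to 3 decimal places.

k = 0.629, C = 1.960

Taking logs, ln s = k·t + ln C, so regress ln s on t.
XᵀX = [[91.0000, 21.0000]; [21.0000, 6]], rhs = [71.3403, 17.2397]ᵀ  (here Σt = 21.0000, Σ(t)² = 91.0000, Σln s = 17.2397, Σt·ln s = 71.3403).
Slope k = (n·Σt·ln s − Σt·Σln s)/(n·Σ(t)² − (Σt)²) = (6·71.3403 − 21.0000·17.2397)/105.0000 = 0.62865; ln C = (Σln s − k·Σt)/n = 0.67299, so C = exp(0.67299) = 1.96008.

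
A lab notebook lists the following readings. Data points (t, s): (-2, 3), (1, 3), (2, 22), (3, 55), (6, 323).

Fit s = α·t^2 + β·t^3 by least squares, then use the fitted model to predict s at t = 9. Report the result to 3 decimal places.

ŝ = 966.450

Entries of MᵀM: Σt^2·t^2 = 1410, Σt^2·t^3 = 8020, Σt^3·t^3 = 47514.
And Σt^2·s = 12226, Σt^3·s = 71408.
So MᵀM·[α, β]ᵀ = Mᵀs: [[1410, 8020]; [8020, 47514]]·[α, β]ᵀ = [12226, 71408]ᵀ.
Eliminating β: 47514·(row 1) − 8020·(row 2) gives 2674340·α = 47514·12226 − 8020·71408 = 8214004, so α = 2053501/668585.
Then β = (71408 − 8020·(2053501/668585))/47514 = 131638/133717.
At t = 9: ŝ = (2053501/668585)·(81) + (131638/133717)·(729) = 646154091/668585.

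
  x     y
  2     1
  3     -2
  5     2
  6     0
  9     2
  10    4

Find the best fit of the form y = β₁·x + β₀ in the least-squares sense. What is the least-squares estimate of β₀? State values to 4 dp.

β₀ = -1.4918

The normal system AᵀA·[β₁, β₀]ᵀ = Aᵀy is [[255, 35]; [35, 6]]·[β₁, β₀]ᵀ = [64, 7]ᵀ.
Δ = 255·6 − 35² = 305.
β₁ = (64·6 − 35·7)/305 = 139/305; β₀ = (255·7 − 35·64)/305 = -91/61.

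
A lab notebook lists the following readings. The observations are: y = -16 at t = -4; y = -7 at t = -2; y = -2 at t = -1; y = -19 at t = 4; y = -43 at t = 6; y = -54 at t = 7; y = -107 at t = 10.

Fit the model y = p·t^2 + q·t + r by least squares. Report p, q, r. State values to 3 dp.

From the data, Σt^2·t^2 = 14226, Σt^2·t = 1550, Σt^2 = 222, Σt·t = 222, Σt = 20, Σ1 = 7.
And Σt^2·y = -15484, Σt·y = -1702, Σy = -248.
Inverting the 3×3 Gram matrix, [p, q, r]ᵀ = [-606071/605564, -282649/605564, -712795/302782]ᵀ.

p = -1.001, q = -0.467, r = -2.354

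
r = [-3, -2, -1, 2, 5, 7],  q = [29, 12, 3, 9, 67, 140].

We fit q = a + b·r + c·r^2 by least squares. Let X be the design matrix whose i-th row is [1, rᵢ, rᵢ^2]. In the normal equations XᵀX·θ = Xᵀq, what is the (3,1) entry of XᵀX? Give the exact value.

Row 3 ↔ basis r^2, column 1 ↔ basis 1, so (XᵀX)_{3,1} = Σᵢ r^2 = (9)·(1) + (4)·(1) + (1)·(1) + (4)·(1) + (25)·(1) + (49)·(1) = 92.

92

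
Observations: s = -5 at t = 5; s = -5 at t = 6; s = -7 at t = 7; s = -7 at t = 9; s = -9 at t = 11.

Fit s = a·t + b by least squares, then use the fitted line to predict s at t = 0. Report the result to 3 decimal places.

ŝ = -1.621

AᵀA·[a, b]ᵀ = Aᵀs reads: 312·a + 38·b = -266;  38·a + 5·b = -33.
(Σt·t = 312, Σt = 38, Σ1 = 5, Σt·s = -266, Σs = -33.)
Eliminating b: 5·(row 1) − 38·(row 2) gives 116·a = 5·(-266) − 38·(-33) = -76, so a = -19/29.
Then b = ((-33) − 38·(-19/29))/5 = -47/29.
At t = 0: ŝ = (-19/29)·(0) + (-47/29)·(1) = -47/29.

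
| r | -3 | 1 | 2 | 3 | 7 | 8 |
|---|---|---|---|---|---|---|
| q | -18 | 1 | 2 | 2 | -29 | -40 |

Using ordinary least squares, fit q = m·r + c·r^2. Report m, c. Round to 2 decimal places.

m = 3.09, c = -1.02

Compute the Gram sums: Σr·r = 136, Σr·r^2 = 864, Σr^2·r^2 = 6676.
Right-hand side: Σr·q = -458, Σr^2·q = -4116.
MᵀM·[m, c]ᵀ = Mᵀq becomes [[136, 864]; [864, 6676]]·[m, c]ᵀ = [-458, -4116]ᵀ.
Δ = 136·6676 − 864² = 161440.
m = ((-458)·6676 − 864·(-4116))/161440 = 62327/20180; c = (136·(-4116) − 864·(-458))/161440 = -5127/5045.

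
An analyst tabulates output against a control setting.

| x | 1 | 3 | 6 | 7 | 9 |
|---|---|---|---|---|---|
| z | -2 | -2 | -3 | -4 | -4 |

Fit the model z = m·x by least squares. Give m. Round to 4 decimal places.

m = -0.5114

From the data, Σx·x = 176.
And Σx·z = -90.
Normal equations: [[176]]·[m]ᵀ = [-90]ᵀ.
m = (-90)/176 = -0.511364.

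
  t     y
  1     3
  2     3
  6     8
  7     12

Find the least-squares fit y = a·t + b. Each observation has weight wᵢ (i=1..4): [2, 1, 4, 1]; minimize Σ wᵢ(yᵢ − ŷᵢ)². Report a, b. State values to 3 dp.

Normal-equation sums: Σwᵢ·t·t = 199, Σwᵢ·t = 35, Σwᵢ·1 = 8.
And Σwᵢ·t·y = 288, Σwᵢ·y = 53.
XᵀWX·[a, b]ᵀ = XᵀWy becomes [[199, 35]; [35, 8]]·[a, b]ᵀ = [288, 53]ᵀ.
Δ = 199·8 − 35² = 367.
a = (288·8 − 35·53)/367 = 449/367; b = (199·53 − 35·288)/367 = 467/367.

a = 1.223, b = 1.272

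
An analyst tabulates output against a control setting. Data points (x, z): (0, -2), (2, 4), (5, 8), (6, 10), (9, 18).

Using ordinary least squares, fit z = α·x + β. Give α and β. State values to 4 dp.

Compute the Gram sums: Σx·x = 146, Σx = 22, Σ1 = 5.
For Mᵀz: Σx·z = 270, Σz = 38.
So MᵀM·[α, β]ᵀ = Mᵀz: [[146, 22]; [22, 5]]·[α, β]ᵀ = [270, 38]ᵀ.
det = 146·5 − 22² = 246.
α = (270·5 − 22·38)/246 = 257/123; β = (146·38 − 22·270)/246 = -196/123.

α = 2.0894, β = -1.5935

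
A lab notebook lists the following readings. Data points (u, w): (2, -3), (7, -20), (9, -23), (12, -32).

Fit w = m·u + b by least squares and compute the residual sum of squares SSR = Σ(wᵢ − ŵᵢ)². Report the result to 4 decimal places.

Normal-equation sums: Σu·u = 278, Σu = 30, Σ1 = 4.
Right-hand side: Σu·w = -737, Σw = -78.
So AᵀA·[m, b]ᵀ = Aᵀw: [[278, 30]; [30, 4]]·[m, b]ᵀ = [-737, -78]ᵀ.
det = 278·4 − 30² = 212.
m = ((-737)·4 − 30·(-78))/212 = -152/53; b = (278·(-78) − 30·(-737))/212 = 213/106.
Residuals: 77/106, -205/106, 85/106, 43/106; SSR = 269/53.

SSR = 5.0755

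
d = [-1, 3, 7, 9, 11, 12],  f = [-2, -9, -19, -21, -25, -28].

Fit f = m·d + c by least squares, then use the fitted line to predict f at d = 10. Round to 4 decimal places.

Setting ∂/∂m … = 0 gives: 405·m + 41·c = -958;  41·m + 6·c = -104.
det = 405·6 − 41² = 749.
m = ((-958)·6 − 41·(-104))/749 = -212/107; c = (405·(-104) − 41·(-958))/749 = -406/107.
At d = 10: f̂ = (-212/107)·(10) + (-406/107)·(1) = -2526/107.

f̂ = -23.6075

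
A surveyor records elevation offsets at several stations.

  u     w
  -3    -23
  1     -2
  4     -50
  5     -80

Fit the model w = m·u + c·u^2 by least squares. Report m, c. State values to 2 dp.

m = -1.01, c = -2.95

The normal system AᵀA·[m, c]ᵀ = Aᵀw is [[51, 163]; [163, 963]]·[m, c]ᵀ = [-533, -3009]ᵀ.
det = 51·963 − 163² = 22544.
m = ((-533)·963 − 163·(-3009))/22544 = -5703/5636; c = (51·(-3009) − 163·(-533))/22544 = -16645/5636.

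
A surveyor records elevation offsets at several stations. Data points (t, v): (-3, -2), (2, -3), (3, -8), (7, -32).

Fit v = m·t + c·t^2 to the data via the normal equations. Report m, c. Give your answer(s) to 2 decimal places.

Entries of XᵀX: Σt·t = 71, Σt·t^2 = 351, Σt^2·t^2 = 2579.
For Xᵀv: Σt·v = -248, Σt^2·v = -1670.
Normal equations: [[71, 351]; [351, 2579]]·[m, c]ᵀ = [-248, -1670]ᵀ.
Eliminating c: 2579·(row 1) − 351·(row 2) gives 59908·m = 2579·(-248) − 351·(-1670) = -53422, so m = -26711/29954.
Then c = ((-1670) − 351·(-26711/29954))/2579 = -15761/29954.

m = -0.89, c = -0.53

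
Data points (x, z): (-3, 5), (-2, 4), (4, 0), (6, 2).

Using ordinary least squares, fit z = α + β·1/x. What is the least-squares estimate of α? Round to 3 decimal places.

α = 2.191

The normal equations are: 4·α + (-5/12)·β = 11;  (-5/12)·α + (65/144)·β = -10/3.
(Σ1 = 4, Σ1/x = -5/12, Σ1/x·1/x = 65/144, Σz = 11, Σ1/x·z = -10/3.)
Eliminating β: (65/144)·(row 1) − (-5/12)·(row 2) gives (235/144)·α = (65/144)·11 − (-5/12)·(-10/3) = 515/144, so α = 103/47.
Then β = ((-10/3) − (-5/12)·(103/47))/(65/144) = -252/47.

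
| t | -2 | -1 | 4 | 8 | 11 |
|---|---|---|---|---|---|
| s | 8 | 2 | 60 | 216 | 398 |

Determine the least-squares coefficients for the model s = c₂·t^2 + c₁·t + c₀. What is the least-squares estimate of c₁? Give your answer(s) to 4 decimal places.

c₁ = 2.4818

Entries of XᵀX: Σt^2·t^2 = 19010, Σt^2·t = 1898, Σt^2 = 206, Σt·t = 206, Σt = 20, Σ1 = 5.
For Xᵀs: Σt^2·s = 62976, Σt·s = 6328, Σs = 684.
XᵀX·[c₂, c₁, c₀]ᵀ = Xᵀs becomes [[19010, 1898, 206]; [1898, 206, 20]; [206, 20, 5]]·[c₂, c₁, c₀]ᵀ = [62976, 6328, 684]ᵀ.
Row-reducing yields c₂ = 27416/8979, c₁ = 7428/2993, c₀ = 9652/8979.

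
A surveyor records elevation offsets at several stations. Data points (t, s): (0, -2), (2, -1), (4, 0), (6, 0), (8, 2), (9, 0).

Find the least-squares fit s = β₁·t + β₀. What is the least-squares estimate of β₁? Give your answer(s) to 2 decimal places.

With design matrix M, MᵀM = [[201, 29]; [29, 6]] and Mᵀs = [14, -1]ᵀ.
Eliminating β₀: 6·(row 1) − 29·(row 2) gives 365·β₁ = 6·14 − 29·(-1) = 113, so β₁ = 113/365.
Then β₀ = ((-1) − 29·(113/365))/6 = -607/365.

β₁ = 0.31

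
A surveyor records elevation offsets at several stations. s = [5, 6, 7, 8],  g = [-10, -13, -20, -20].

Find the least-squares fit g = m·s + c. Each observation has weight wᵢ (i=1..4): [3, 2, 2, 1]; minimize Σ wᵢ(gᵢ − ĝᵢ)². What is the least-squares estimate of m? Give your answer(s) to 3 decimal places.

With design matrix M, MᵀWM = [[309, 49]; [49, 8]] and MᵀWg = [-746, -116]ᵀ.
Δ = 309·8 − 49² = 71.
m = ((-746)·8 − 49·(-116))/71 = -4; c = (309·(-116) − 49·(-746))/71 = 10.

m = -4.000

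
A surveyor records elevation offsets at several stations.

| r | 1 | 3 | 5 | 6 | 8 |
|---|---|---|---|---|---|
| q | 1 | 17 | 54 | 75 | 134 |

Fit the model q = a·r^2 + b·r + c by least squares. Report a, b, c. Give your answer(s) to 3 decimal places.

From the data, Σr^2·r^2 = 6099, Σr^2·r = 881, Σr^2 = 135, Σr·r = 135, Σr = 23, Σ1 = 5.
And Σr^2·q = 12780, Σr·q = 1844, Σq = 281.
So AᵀA·[a, b, c]ᵀ = Aᵀq: [[6099, 881, 135]; [881, 135, 23]; [135, 23, 5]]·[a, b, c]ᵀ = [12780, 1844, 281]ᵀ.
Row-reducing yields a = 20679/10142, b = 7389/10142, c = -11171/5071.

a = 2.039, b = 0.729, c = -2.203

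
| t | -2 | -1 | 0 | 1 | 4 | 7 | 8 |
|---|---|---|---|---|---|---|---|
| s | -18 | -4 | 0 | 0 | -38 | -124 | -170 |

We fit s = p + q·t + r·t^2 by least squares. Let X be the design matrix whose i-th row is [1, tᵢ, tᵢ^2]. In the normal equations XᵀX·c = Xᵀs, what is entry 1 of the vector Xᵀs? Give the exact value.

Entry 1 ↔ basis 1, so (Xᵀs)_{1} = Σᵢ sᵢ = (1)·(-18) + (1)·(-4) + (1)·(0) + (1)·(0) + (1)·(-38) + (1)·(-124) + (1)·(-170) = -354.

-354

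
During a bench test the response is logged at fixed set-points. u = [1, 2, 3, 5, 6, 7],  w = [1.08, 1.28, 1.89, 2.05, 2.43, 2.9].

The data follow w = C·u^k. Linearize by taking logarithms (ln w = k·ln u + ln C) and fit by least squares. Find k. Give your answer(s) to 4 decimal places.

k = 0.4921

With ln wᵢ as the transformed response and ln uᵢ as the regressor:
Σln u = 7.1389, Σ(ln u)² = 11.2747, Σln w = 3.6308, Σln u·ln w = 5.6885.
Equations: 11.2747·k + 7.1389·ln C = 5.6885;  7.1389·k + 6·ln C = 3.6308.
Solving (det = 16.6845): k = 0.49213, ln C = 0.01960.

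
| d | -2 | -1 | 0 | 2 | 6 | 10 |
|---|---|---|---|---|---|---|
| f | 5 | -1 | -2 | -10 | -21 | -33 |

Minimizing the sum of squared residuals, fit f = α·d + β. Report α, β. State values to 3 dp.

α = -3.070, β = -2.659

The normal system MᵀM·[α, β]ᵀ = Mᵀf is [[145, 15]; [15, 6]]·[α, β]ᵀ = [-485, -62]ᵀ.
Determinant 145·6 − 15² = 645.
α = ((-485)·6 − 15·(-62))/645 = -132/43; β = (145·(-62) − 15·(-485))/645 = -343/129.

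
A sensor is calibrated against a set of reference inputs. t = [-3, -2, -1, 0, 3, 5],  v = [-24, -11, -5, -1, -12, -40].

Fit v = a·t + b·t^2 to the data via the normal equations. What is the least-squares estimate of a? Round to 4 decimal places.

a = 1.9542

Setting ∂/∂a … = 0 gives: 48·a + 116·b = -137;  116·a + 804·b = -1373.
Δ = 48·804 − 116² = 25136.
a = ((-137)·804 − 116·(-1373))/25136 = 3070/1571; b = (48·(-1373) − 116·(-137))/25136 = -12503/6284.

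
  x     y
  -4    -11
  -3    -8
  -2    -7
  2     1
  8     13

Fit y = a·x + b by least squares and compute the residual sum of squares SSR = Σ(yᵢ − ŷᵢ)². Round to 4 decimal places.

SSR = 0.6942

The normal equations are: 97·a + 1·b = 188;  1·a + 5·b = -12.
(Σx·x = 97, Σx = 1, Σ1 = 5, Σx·y = 188, Σy = -12.)
Determinant 97·5 − 1² = 484.
a = (188·5 − 1·(-12))/484 = 238/121; b = (97·(-12) − 1·188)/484 = -338/121.
Residuals: -41/121, 84/121, -3/11, -17/121, 7/121; SSR = 84/121.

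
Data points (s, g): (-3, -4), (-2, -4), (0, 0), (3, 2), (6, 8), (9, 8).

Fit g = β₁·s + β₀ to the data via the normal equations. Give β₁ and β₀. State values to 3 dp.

Normal-equation sums: Σs·s = 139, Σs = 13, Σ1 = 6.
For Xᵀg: Σs·g = 146, Σg = 10.
So XᵀX·[β₁, β₀]ᵀ = Xᵀg: [[139, 13]; [13, 6]]·[β₁, β₀]ᵀ = [146, 10]ᵀ.
det = 139·6 − 13² = 665.
β₁ = (146·6 − 13·10)/665 = 746/665; β₀ = (139·10 − 13·146)/665 = -508/665.

β₁ = 1.122, β₀ = -0.764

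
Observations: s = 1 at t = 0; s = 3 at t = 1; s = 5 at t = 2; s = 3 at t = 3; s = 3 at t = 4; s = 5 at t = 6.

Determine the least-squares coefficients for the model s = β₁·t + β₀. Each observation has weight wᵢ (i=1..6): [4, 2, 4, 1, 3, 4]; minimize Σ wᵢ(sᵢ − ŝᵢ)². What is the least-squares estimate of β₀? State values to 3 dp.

With design matrix X, XᵀWX = [[219, 49]; [49, 18]] and XᵀWs = [211, 62]ᵀ.
Δ = 219·18 − 49² = 1541.
β₁ = (211·18 − 49·62)/1541 = 760/1541; β₀ = (219·62 − 49·211)/1541 = 3239/1541.

β₀ = 2.102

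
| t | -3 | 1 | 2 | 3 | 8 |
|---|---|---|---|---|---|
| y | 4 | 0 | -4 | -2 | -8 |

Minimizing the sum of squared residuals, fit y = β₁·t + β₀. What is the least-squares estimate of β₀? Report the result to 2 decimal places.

β₀ = 0.38

Setting ∂/∂β₁ … = 0 gives: 87·β₁ + 11·β₀ = -90;  11·β₁ + 5·β₀ = -10.
Eliminating β₀: 5·(row 1) − 11·(row 2) gives 314·β₁ = 5·(-90) − 11·(-10) = -340, so β₁ = -170/157.
Then β₀ = ((-10) − 11·(-170/157))/5 = 60/157.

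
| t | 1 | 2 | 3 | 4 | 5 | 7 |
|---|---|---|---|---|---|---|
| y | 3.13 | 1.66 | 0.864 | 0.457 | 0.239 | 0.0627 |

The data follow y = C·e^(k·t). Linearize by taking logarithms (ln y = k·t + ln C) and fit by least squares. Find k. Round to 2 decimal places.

k = -0.65

With ln yᵢ as the transformed response and tᵢ as the regressor:
AᵀA = [[104.0000, 22.0000]; [22.0000, 6]], rhs = [-27.9584, -3.4821]ᵀ  (here Σt = 22.0000, Σ(t)² = 104.0000, Σln y = -3.4821, Σt·ln y = -27.9584).
Δ = 104.0000·6 − (22.0000)² = 140.0000; k = (-27.9584·6 − 22.0000·-3.4821)/140.0000 = -0.65103, ln C = (104.0000·-3.4821 − 22.0000·-27.9584)/140.0000 = 1.80677.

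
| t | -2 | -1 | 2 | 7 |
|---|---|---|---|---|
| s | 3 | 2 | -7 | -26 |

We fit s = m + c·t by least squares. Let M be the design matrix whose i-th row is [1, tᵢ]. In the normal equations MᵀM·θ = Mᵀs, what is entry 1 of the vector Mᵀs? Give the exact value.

-28

Entry 1 ↔ basis 1, so (Mᵀs)_{1} = Σᵢ sᵢ = (1)·(3) + (1)·(2) + (1)·(-7) + (1)·(-26) = -28.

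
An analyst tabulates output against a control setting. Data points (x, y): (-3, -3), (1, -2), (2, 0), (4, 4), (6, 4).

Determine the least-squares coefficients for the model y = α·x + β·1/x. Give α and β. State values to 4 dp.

α = 0.9165, β = -2.6981

Setting ∂/∂α … = 0 gives: 66·α + 5·β = 47;  5·α + (209/144)·β = 2/3.
det = 66·(209/144) − 5² = 1699/24.
α = (47·(209/144) − 5·(2/3))/(1699/24) = 9343/10194; β = (66·(2/3) − 5·47)/(1699/24) = -4584/1699.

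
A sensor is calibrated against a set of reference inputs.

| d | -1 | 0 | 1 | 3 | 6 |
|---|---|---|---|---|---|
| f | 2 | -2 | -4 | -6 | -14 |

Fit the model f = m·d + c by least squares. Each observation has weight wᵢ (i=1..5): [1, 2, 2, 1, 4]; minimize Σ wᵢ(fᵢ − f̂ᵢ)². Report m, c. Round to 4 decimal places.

The normal system XᵀWX·[m, c]ᵀ = XᵀWf is [[156, 28]; [28, 10]]·[m, c]ᵀ = [-364, -72]ᵀ.
Eliminating c: 10·(row 1) − 28·(row 2) gives 776·m = 10·(-364) − 28·(-72) = -1624, so m = -203/97.
Then c = ((-72) − 28·(-203/97))/10 = -130/97.

m = -2.0928, c = -1.3402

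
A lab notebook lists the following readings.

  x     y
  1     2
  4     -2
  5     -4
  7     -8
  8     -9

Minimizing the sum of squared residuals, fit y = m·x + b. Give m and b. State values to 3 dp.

m = -1.633, b = 3.967

The normal system AᵀA·[m, b]ᵀ = Aᵀy is [[155, 25]; [25, 5]]·[m, b]ᵀ = [-154, -21]ᵀ.
Eliminating b: 5·(row 1) − 25·(row 2) gives 150·m = 5·(-154) − 25·(-21) = -245, so m = -49/30.
Then b = ((-21) − 25·(-49/30))/5 = 119/30.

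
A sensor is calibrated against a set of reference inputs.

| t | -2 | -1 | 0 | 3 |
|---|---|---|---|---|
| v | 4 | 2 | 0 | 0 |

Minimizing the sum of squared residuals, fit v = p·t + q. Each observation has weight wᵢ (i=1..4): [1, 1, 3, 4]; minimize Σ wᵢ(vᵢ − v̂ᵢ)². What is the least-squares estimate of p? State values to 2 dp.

The normal equations are: 41·p + 9·q = -10;  9·p + 9·q = 6.
Eliminating q: 9·(row 1) − 9·(row 2) gives 288·p = 9·(-10) − 9·6 = -144, so p = -1/2.
Then q = (6 − 9·(-1/2))/9 = 7/6.

p = -0.50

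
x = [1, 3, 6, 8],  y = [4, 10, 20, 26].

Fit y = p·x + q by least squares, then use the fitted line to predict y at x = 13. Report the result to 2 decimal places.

The normal equations are: 110·p + 18·q = 362;  18·p + 4·q = 60.
(Σx·x = 110, Σx = 18, Σ1 = 4, Σx·y = 362, Σy = 60.)
Eliminating q: 4·(row 1) − 18·(row 2) gives 116·p = 4·362 − 18·60 = 368, so p = 92/29.
Then q = (60 − 18·(92/29))/4 = 21/29.
At x = 13: ŷ = (92/29)·(13) + (21/29)·(1) = 1217/29.

ŷ = 41.97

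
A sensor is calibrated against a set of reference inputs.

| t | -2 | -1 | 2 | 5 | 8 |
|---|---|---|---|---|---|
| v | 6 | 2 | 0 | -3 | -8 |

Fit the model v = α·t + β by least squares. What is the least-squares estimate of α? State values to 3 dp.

α = -1.240

From the data, Σt·t = 98, Σt = 12, Σ1 = 5.
Moment sums: Σt·v = -93, Σv = -3.
So AᵀA·[α, β]ᵀ = Aᵀv: [[98, 12]; [12, 5]]·[α, β]ᵀ = [-93, -3]ᵀ.
det = 98·5 − 12² = 346.
α = ((-93)·5 − 12·(-3))/346 = -429/346; β = (98·(-3) − 12·(-93))/346 = 411/173.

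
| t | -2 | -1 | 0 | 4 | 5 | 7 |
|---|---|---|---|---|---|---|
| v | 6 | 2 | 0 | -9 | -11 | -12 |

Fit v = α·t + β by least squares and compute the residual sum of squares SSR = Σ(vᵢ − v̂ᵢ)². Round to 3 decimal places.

SSR = 9.167

Forming MᵀM = [[95, 13]; [13, 6]] and Mᵀv = [-189, -24]ᵀ gives MᵀM·[α, β]ᵀ = Mᵀv.
det = 95·6 − 13² = 401.
α = ((-189)·6 − 13·(-24))/401 = -822/401; β = (95·(-24) − 13·(-189))/401 = 177/401.
Residuals: 585/401, -197/401, -177/401, -498/401, -478/401, 765/401; SSR = 3676/401.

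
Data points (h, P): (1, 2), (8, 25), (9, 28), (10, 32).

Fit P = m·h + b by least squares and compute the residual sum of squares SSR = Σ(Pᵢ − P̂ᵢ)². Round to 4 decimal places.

SSR = 0.2500

Sums needed: Σh·h = 246, Σh = 28, Σ1 = 4.
For XᵀP: Σh·P = 774, ΣP = 87.
So XᵀX·[m, b]ᵀ = XᵀP: [[246, 28]; [28, 4]]·[m, b]ᵀ = [774, 87]ᵀ.
Δ = 246·4 − 28² = 200.
m = (774·4 − 28·87)/200 = 33/10; b = (246·87 − 28·774)/200 = -27/20.
Residuals: 1/20, -1/20, -7/20, 7/20; SSR = 1/4.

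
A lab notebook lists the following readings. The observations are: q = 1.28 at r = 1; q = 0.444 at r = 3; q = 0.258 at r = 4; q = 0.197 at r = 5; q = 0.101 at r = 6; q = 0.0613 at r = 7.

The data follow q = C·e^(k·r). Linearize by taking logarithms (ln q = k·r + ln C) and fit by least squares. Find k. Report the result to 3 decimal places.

k = -0.499

Taking logs, ln q = k·r + ln C, so regress ln q on r.
Σr = 26.0000, Σ(r)² = 136.0000, Σln q = -8.6290, Σr·ln q = -49.0305.
Equations: 136.0000·k + 26.0000·ln C = -49.0305;  26.0000·k + 6·ln C = -8.6290.
Solving (det = 140.0000): k = -0.49877, ln C = 0.72318.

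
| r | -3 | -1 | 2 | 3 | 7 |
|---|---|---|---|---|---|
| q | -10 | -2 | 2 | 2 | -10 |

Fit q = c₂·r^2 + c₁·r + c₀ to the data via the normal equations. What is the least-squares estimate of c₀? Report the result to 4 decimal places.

Setting ∂/∂c₂ … = 0 gives: 2580·c₂ + 350·c₁ + 72·c₀ = -556;  350·c₂ + 72·c₁ + 8·c₀ = -28;  72·c₂ + 8·c₁ + 5·c₀ = -18.
(Σr^2·r^2 = 2580, Σr^2·r = 350, Σr^2 = 72, Σr·r = 72, Σr = 8, Σ1 = 5, Σr^2·q = -556, Σr·q = -28, Σq = -18.)
Inverting the 3×3 Gram matrix, [c₂, c₁, c₀]ᵀ = [-22198/45283, 88654/45283, 14786/45283]ᵀ.

c₀ = 0.3265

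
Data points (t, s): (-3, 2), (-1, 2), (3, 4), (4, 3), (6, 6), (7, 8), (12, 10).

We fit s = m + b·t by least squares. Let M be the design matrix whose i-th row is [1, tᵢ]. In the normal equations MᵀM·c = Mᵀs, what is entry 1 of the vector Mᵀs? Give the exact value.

Entry 1 ↔ basis 1, so (Mᵀs)_{1} = Σᵢ sᵢ = (1)·(2) + (1)·(2) + (1)·(4) + (1)·(3) + (1)·(6) + (1)·(8) + (1)·(10) = 35.

35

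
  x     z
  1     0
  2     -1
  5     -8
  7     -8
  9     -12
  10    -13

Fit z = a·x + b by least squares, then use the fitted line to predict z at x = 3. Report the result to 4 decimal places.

Entries of AᵀA: Σx·x = 260, Σx = 34, Σ1 = 6.
And Σx·z = -336, Σz = -42.
det = 260·6 − 34² = 404.
a = ((-336)·6 − 34·(-42))/404 = -147/101; b = (260·(-42) − 34·(-336))/404 = 126/101.
At x = 3: ẑ = (-147/101)·(3) + (126/101)·(1) = -315/101.

ẑ = -3.1188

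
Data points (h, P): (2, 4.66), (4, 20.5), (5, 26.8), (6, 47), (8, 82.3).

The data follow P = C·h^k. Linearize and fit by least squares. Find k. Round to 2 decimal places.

k = 2.06

With ln Pᵢ as the transformed response and ln hᵢ as the regressor:
Σln h = 7.5601, Σ(ln h)² = 12.5270, Σln P = 16.1084, Σln h·ln P = 26.6161.
Equations: 12.5270·k + 7.5601·ln C = 26.6161;  7.5601·k + 5·ln C = 16.1084.
Δ = 12.5270·5 − (7.5601)² = 5.4804; k = (26.6161·5 − 7.5601·16.1084)/5.4804 = 2.06190, ln C = (12.5270·16.1084 − 7.5601·26.6161)/5.4804 = 0.10405.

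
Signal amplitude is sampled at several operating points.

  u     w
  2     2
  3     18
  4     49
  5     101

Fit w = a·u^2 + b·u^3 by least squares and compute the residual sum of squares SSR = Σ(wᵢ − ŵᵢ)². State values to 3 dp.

With design matrix M, MᵀM = [[978, 4424]; [4424, 20514]] and Mᵀw = [3479, 16263]ᵀ.
det = 978·20514 − 4424² = 490916.
a = (3479·20514 − 4424·16263)/490916 = -289653/245458; b = (978·16263 − 4424·3479)/490916 = 257059/245458.
Residuals: -203472/122729, 42264/122729, 105057/122729, -49896/122729; SSR = 462105/122729.

SSR = 3.765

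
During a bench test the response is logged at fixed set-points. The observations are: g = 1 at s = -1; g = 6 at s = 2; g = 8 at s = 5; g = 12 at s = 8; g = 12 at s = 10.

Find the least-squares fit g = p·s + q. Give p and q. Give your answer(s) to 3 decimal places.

p = 1.013, q = 2.939

Forming MᵀM = [[194, 24]; [24, 5]] and Mᵀg = [267, 39]ᵀ gives MᵀM·[p, q]ᵀ = Mᵀg.
det = 194·5 − 24² = 394.
p = (267·5 − 24·39)/394 = 399/394; q = (194·39 − 24·267)/394 = 579/197.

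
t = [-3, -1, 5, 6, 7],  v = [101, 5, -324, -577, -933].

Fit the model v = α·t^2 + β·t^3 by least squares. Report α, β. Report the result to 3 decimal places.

α = 2.154, β = -3.028

The normal system XᵀX·[α, β]ᵀ = Xᵀv is [[4404, 27464]; [27464, 180660]]·[α, β]ᵀ = [-73675, -487883]ᵀ.
Determinant 4404·180660 − 27464² = 41355344.
α = ((-73675)·180660 − 27464·(-487883))/41355344 = 22273303/10338836; β = (4404·(-487883) − 27464·(-73675))/41355344 = -31306633/10338836.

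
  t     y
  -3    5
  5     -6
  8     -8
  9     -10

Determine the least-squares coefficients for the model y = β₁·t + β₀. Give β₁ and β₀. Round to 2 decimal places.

Entries of AᵀA: Σt·t = 179, Σt = 19, Σ1 = 4.
For Aᵀy: Σt·y = -199, Σy = -19.
Normal equations: [[179, 19]; [19, 4]]·[β₁, β₀]ᵀ = [-199, -19]ᵀ.
Eliminating β₀: 4·(row 1) − 19·(row 2) gives 355·β₁ = 4·(-199) − 19·(-19) = -435, so β₁ = -87/71.
Then β₀ = ((-19) − 19·(-87/71))/4 = 76/71.

β₁ = -1.23, β₀ = 1.07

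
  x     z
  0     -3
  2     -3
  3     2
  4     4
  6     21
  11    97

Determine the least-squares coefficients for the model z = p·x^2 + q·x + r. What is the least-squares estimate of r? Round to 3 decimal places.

Setting ∂/∂p … = 0 gives: 16290·p + 1646·q + 186·r = 12563;  1646·p + 186·q + 26·r = 1209;  186·p + 26·q + 6·r = 118.
(Σx^2·x^2 = 16290, Σx^2·x = 1646, Σx^2 = 186, Σx·x = 186, Σx = 26, Σ1 = 6, Σx^2·z = 12563, Σx·z = 1209, Σz = 118.)
Row-reducing yields p = 10049/9924, q = -34489/16540, r = -66689/24810.

r = -2.688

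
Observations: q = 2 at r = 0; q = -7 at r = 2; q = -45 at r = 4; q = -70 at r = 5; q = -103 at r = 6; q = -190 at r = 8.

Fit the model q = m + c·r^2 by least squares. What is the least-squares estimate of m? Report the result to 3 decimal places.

Normal-equation sums: Σ1 = 6, Σr^2 = 145, Σr^2·r^2 = 6289.
Right-hand side: Σq = -413, Σr^2·q = -18366.
Normal equations: [[6, 145]; [145, 6289]]·[m, c]ᵀ = [-413, -18366]ᵀ.
Determinant 6·6289 − 145² = 16709.
m = ((-413)·6289 − 145·(-18366))/16709 = 65713/16709; c = (6·(-18366) − 145·(-413))/16709 = -50311/16709.

m = 3.933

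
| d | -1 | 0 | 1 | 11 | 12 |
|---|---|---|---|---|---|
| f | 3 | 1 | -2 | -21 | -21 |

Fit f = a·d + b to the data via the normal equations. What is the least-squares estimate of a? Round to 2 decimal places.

a = -1.89

The normal equations are: 267·a + 23·b = -488;  23·a + 5·b = -40.
(Σd·d = 267, Σd = 23, Σ1 = 5, Σd·f = -488, Σf = -40.)
Determinant 267·5 − 23² = 806.
a = ((-488)·5 − 23·(-40))/806 = -760/403; b = (267·(-40) − 23·(-488))/806 = 272/403.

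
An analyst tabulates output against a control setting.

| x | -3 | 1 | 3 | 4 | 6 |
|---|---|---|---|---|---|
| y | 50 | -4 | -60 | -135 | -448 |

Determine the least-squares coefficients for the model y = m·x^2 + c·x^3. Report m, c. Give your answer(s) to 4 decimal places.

The normal equations are: 1715·m + 8801·c = -18382;  8801·m + 52211·c = -108382.
Eliminating c: 52211·(row 1) − 8801·(row 2) gives 12084264·m = 52211·(-18382) − 8801·(-108382) = -5872620, so m = -489385/1007022.
Then c = ((-108382) − 8801·(-489385/1007022))/52211 = -2007929/1007022.

m = -0.4860, c = -1.9939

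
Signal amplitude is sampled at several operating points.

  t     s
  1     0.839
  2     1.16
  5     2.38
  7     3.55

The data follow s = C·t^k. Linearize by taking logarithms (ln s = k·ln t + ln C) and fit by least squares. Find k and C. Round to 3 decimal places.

k = 0.736, C = 0.775

Linearized form: ln s = k·ln t + ln C. From the 4 transformed points,
Σln t = 4.2485, Σ(ln t)² = 6.8573, Σln s = 2.1069, Σln t·ln s = 3.9638.
Equations: 6.8573·k + 4.2485·ln C = 3.9638;  4.2485·k + 4·ln C = 2.1069.
Δ = 6.8573·4 − (4.2485)² = 9.3795; k = (3.9638·4 − 4.2485·2.1069)/9.3795 = 0.73606, ln C = (6.8573·2.1069 − 4.2485·3.9638)/9.3795 = -0.25506, so C = exp(-0.25506) = 0.77487.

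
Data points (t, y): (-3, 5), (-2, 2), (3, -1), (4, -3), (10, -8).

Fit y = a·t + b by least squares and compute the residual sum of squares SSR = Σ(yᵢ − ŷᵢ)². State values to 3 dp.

The normal system MᵀM·[a, b]ᵀ = Mᵀy is [[138, 12]; [12, 5]]·[a, b]ᵀ = [-114, -5]ᵀ.
Eliminating b: 5·(row 1) − 12·(row 2) gives 546·a = 5·(-114) − 12·(-5) = -510, so a = -85/91.
Then b = ((-5) − 12·(-85/91))/5 = 113/91.
Residuals: 87/91, -101/91, 51/91, -46/91, 9/91; SSR = 248/91.

SSR = 2.725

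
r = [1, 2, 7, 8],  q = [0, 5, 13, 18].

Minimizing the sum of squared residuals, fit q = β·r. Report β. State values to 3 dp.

β = 2.076

Forming AᵀA = [[118]] and Aᵀq = [245]ᵀ gives AᵀA·[β]ᵀ = Aᵀq.
β = 245/118 = 2.07627.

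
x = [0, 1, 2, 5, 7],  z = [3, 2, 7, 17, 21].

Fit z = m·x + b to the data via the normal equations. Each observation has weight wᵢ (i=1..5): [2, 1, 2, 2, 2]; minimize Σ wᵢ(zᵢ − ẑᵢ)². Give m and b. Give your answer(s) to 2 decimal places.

m = 2.80, b = 1.85

From the data, Σwᵢ·x·x = 157, Σwᵢ·x = 29, Σwᵢ·1 = 9.
Moment sums: Σwᵢ·x·z = 494, Σwᵢ·z = 98.
So MᵀWM·[m, b]ᵀ = MᵀWz: [[157, 29]; [29, 9]]·[m, b]ᵀ = [494, 98]ᵀ.
Determinant 157·9 − 29² = 572.
m = (494·9 − 29·98)/572 = 401/143; b = (157·98 − 29·494)/572 = 265/143.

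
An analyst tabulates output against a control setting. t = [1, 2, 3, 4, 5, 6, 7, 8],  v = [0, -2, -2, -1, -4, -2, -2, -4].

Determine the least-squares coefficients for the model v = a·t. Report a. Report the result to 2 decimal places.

a = -0.45

Normal-equation sums: Σt·t = 204.
Moment sums: Σt·v = -92.
Normal equations: [[204]]·[a]ᵀ = [-92]ᵀ.
a = (-92)/204 = -0.45098.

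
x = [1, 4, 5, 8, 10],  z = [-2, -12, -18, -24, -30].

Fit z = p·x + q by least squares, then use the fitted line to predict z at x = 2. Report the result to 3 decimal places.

ẑ = -6.195

Compute the Gram sums: Σx·x = 206, Σx = 28, Σ1 = 5.
And Σx·z = -632, Σz = -86.
Δ = 206·5 − 28² = 246.
p = ((-632)·5 − 28·(-86))/246 = -376/123; q = (206·(-86) − 28·(-632))/246 = -10/123.
At x = 2: ẑ = (-376/123)·(2) + (-10/123)·(1) = -254/41.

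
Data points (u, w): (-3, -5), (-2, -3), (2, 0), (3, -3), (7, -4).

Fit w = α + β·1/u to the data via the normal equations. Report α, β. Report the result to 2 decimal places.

Sums needed: Σ1 = 5, Σ1/u = 1/7, Σ1/u·1/u = 655/882.
For Mᵀw: Σw = -15, Σ1/u·w = 67/42.
MᵀM·[α, β]ᵀ = Mᵀw becomes [[5, 1/7]; [1/7, 655/882]]·[α, β]ᵀ = [-15, 67/42]ᵀ.
det = 5·(655/882) − (1/7)² = 3257/882.
α = ((-15)·(655/882) − (1/7)·(67/42))/(3257/882) = -10026/3257; β = (5·(67/42) − (1/7)·(-15))/(3257/882) = 8925/3257.

α = -3.08, β = 2.74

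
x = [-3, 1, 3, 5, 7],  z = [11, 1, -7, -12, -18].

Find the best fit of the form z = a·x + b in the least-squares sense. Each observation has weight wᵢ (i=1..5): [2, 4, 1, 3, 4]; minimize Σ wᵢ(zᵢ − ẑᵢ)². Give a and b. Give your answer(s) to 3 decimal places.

Entries of AᵀWA: Σwᵢ·x·x = 302, Σwᵢ·x = 44, Σwᵢ·1 = 14.
And Σwᵢ·x·z = -767, Σwᵢ·z = -89.
Eliminating b: 14·(row 1) − 44·(row 2) gives 2292·a = 14·(-767) − 44·(-89) = -6822, so a = -1137/382.
Then b = ((-89) − 44·(-1137/382))/14 = 1145/382.

a = -2.976, b = 2.997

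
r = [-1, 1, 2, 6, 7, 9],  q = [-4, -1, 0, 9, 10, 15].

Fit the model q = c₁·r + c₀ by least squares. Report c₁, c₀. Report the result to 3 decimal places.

c₁ = 1.921, c₀ = -2.851

From the data, Σr·r = 172, Σr = 24, Σ1 = 6.
Right-hand side: Σr·q = 262, Σq = 29.
AᵀA·[c₁, c₀]ᵀ = Aᵀq becomes [[172, 24]; [24, 6]]·[c₁, c₀]ᵀ = [262, 29]ᵀ.
Δ = 172·6 − 24² = 456.
c₁ = (262·6 − 24·29)/456 = 73/38; c₀ = (172·29 − 24·262)/456 = -325/114.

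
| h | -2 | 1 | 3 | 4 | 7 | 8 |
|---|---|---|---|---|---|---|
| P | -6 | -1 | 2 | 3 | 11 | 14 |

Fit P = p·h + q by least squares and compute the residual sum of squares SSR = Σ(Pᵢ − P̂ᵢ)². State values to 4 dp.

SSR = 6.8010

Setting ∂/∂p … = 0 gives: 143·p + 21·q = 218;  21·p + 6·q = 23.
(Σh·h = 143, Σh = 21, Σ1 = 6, Σh·P = 218, ΣP = 23.)
Eliminating q: 6·(row 1) − 21·(row 2) gives 417·p = 6·218 − 21·23 = 825, so p = 275/139.
Then q = (23 − 21·(275/139))/6 = -1289/417.
Residuals: 437/417, 47/417, -352/417, -760/417, 101/417, 527/417; SSR = 2836/417.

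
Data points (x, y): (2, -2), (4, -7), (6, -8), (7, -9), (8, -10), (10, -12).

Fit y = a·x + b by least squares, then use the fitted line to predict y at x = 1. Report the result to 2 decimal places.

ŷ = -2.05

The normal system AᵀA·[a, b]ᵀ = Aᵀy is [[269, 37]; [37, 6]]·[a, b]ᵀ = [-343, -48]ᵀ.
Δ = 269·6 − 37² = 245.
a = ((-343)·6 − 37·(-48))/245 = -282/245; b = (269·(-48) − 37·(-343))/245 = -221/245.
At x = 1: ŷ = (-282/245)·(1) + (-221/245)·(1) = -503/245.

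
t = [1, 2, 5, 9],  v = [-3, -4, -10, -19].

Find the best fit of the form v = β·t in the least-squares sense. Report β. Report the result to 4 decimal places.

β = -2.0901

Entries of MᵀM: Σt·t = 111.
And Σt·v = -232.
β = (-232)/111 = -2.09009.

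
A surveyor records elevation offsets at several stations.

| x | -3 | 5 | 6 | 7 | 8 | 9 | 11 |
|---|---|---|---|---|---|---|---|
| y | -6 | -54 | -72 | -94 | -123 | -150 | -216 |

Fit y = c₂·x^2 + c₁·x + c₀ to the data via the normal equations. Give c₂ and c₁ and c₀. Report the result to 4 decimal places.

MᵀM·[c₂, c₁, c₀]ᵀ = Mᵀy reads: 29701·c₂ + 3229·c₁ + 385·c₀ = -54760;  3229·c₂ + 385·c₁ + 43·c₀ = -6052;  385·c₂ + 43·c₁ + 7·c₀ = -715.
Inverting the 3×3 Gram matrix, [c₂, c₁, c₀]ᵀ = [-55911/36806, -15113/5258, -17253/18403]ᵀ.

c₂ = -1.5191, c₁ = -2.8743, c₀ = -0.9375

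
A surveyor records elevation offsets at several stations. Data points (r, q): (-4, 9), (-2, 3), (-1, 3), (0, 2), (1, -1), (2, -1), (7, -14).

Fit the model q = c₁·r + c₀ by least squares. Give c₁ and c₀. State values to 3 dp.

c₁ = -1.986, c₀ = 0.994

AᵀA·[c₁, c₀]ᵀ = Aᵀq reads: 75·c₁ + 3·c₀ = -146;  3·c₁ + 7·c₀ = 1.
Δ = 75·7 − 3² = 516.
c₁ = ((-146)·7 − 3·1)/516 = -1025/516; c₀ = (75·1 − 3·(-146))/516 = 171/172.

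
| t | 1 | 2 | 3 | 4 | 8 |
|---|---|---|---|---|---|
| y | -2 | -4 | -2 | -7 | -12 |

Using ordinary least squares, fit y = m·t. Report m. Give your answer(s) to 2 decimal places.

Sums needed: Σt·t = 94.
And Σt·y = -140.
Hence m = -140 / 94 ≈ -1.48936.

m = -1.49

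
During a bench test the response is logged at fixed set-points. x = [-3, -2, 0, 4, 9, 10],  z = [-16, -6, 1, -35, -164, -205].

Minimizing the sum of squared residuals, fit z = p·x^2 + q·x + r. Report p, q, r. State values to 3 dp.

With design matrix A, AᵀA = [[16914, 1758, 210]; [1758, 210, 18]; [210, 18, 6]] and Aᵀz = [-34512, -3606, -425]ᵀ.
Solving the 3×3 system (Gaussian elimination) gives p = -36167/18300, q = -11929/18300, r = 897/3050.

p = -1.976, q = -0.652, r = 0.294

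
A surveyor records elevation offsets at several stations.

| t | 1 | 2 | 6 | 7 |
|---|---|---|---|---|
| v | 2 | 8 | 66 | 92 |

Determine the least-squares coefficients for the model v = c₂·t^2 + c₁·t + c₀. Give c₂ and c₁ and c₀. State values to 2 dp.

c₂ = 2.00, c₁ = -1.15, c₀ = 1.62

XᵀX·[c₂, c₁, c₀]ᵀ = Xᵀv reads: 3714·c₂ + 568·c₁ + 90·c₀ = 6918;  568·c₂ + 90·c₁ + 16·c₀ = 1058;  90·c₂ + 16·c₁ + 4·c₀ = 168.
(Σt^2·t^2 = 3714, Σt^2·t = 568, Σt^2 = 90, Σt·t = 90, Σt = 16, Σ1 = 4, Σt^2·v = 6918, Σt·v = 1058, Σv = 168.)
Solving the 3×3 system (Gaussian elimination) gives c₂ = 2, c₁ = -15/13, c₀ = 21/13.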